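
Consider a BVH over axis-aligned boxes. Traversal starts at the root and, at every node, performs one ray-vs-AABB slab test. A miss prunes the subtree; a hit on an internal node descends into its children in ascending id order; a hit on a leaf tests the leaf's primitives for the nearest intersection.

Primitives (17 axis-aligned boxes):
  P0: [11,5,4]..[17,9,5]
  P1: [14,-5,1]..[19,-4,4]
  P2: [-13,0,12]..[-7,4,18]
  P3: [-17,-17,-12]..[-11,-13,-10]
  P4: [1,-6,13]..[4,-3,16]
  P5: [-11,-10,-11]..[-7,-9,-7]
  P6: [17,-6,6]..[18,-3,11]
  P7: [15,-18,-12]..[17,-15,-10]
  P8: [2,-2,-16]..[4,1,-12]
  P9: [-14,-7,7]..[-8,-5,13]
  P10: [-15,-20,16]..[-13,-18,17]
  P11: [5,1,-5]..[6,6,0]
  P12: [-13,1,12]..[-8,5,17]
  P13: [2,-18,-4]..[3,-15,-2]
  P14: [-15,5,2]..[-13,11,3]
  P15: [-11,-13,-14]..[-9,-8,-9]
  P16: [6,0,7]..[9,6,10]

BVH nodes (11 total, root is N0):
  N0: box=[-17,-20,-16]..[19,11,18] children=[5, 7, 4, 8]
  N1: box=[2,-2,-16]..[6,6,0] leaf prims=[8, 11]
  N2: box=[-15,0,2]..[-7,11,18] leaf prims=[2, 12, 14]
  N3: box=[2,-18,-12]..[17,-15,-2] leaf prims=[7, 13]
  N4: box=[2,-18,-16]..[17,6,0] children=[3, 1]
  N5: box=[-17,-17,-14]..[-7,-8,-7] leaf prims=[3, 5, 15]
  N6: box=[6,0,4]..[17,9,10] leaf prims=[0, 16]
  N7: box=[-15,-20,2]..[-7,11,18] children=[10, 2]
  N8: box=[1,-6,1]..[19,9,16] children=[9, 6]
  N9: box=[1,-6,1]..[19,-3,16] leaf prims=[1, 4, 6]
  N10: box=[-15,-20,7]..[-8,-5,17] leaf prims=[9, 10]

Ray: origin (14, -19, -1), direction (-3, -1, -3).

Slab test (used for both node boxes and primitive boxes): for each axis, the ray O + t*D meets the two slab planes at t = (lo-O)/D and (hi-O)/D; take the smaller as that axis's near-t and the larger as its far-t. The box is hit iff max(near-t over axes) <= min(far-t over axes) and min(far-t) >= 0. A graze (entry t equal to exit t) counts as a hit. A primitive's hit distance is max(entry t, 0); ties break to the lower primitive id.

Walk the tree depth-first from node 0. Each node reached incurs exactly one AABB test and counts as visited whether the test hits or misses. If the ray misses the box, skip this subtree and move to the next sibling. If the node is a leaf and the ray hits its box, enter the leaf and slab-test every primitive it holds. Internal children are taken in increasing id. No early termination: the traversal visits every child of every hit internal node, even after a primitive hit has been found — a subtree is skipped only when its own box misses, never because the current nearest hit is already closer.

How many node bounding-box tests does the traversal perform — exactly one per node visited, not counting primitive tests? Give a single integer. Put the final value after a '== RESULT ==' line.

Trace the traversal:
N0 x:[-5/3,31/3] y:[-30,1] z:[-19/3,5] -> hit [-5/3,1], descend [4, 5, 7, 8]
  N4 x:[-1,4] y:[-25,-1] z:[-1/3,5] -> miss, prune
  N5 x:[7,31/3] y:[-11,-2] z:[2,13/3] -> miss, prune
  N7 x:[7,29/3] y:[-30,1] z:[-19/3,-1] -> miss, prune
  N8 x:[-5/3,13/3] y:[-28,-13] z:[-17/3,-2/3] -> miss, prune

5 AABB tests over nodes [0, 4, 5, 7, 8]; 0 leaves entered; closest miss.

== RESULT ==
5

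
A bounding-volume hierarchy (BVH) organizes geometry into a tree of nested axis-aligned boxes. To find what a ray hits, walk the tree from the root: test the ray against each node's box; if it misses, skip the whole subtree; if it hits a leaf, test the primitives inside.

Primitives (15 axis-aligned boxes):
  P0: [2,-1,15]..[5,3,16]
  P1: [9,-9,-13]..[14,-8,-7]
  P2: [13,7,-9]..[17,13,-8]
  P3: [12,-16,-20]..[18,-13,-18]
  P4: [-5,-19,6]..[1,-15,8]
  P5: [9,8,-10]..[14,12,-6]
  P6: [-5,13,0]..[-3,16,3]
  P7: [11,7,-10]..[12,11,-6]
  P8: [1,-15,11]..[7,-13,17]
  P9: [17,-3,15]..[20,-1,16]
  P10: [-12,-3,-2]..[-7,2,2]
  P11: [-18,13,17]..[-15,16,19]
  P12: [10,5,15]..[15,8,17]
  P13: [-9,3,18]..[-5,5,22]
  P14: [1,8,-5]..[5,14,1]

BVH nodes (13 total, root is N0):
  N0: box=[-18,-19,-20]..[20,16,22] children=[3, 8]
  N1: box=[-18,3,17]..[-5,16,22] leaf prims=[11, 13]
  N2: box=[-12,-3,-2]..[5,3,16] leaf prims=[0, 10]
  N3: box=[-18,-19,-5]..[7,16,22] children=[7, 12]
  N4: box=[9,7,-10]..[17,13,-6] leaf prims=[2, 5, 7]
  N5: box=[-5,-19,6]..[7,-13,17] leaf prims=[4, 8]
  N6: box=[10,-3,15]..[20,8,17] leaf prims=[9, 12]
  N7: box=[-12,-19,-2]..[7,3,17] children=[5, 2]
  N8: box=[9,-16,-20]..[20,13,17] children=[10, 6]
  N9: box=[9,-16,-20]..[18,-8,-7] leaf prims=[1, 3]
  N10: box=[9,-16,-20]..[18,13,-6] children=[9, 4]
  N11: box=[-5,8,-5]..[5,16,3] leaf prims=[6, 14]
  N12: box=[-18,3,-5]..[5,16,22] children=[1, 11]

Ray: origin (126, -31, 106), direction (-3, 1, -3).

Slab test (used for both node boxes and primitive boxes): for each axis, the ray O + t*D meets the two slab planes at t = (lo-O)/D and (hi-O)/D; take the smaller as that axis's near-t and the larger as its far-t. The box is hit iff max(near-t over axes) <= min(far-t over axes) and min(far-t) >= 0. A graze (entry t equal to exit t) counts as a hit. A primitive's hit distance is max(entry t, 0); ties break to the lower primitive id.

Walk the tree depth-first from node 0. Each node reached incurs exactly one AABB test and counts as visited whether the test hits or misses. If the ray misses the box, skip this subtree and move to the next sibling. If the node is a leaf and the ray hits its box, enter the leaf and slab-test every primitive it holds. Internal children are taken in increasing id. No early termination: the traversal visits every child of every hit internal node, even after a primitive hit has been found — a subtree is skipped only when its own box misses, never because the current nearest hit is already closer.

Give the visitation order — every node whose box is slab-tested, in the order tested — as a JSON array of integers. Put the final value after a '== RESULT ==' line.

Traverse from the root:
N0 x:[106/3,48] y:[12,47] z:[28,42] -> hit [106/3,42], descend [3, 8]
  N3 x:[119/3,48] y:[12,47] z:[28,37] -> miss, prune
  N8 x:[106/3,39] y:[15,44] z:[89/3,42] -> hit [106/3,39], descend [6, 10]
    N6 x:[106/3,116/3] y:[28,39] z:[89/3,91/3] -> miss, prune
    N10 x:[36,39] y:[15,44] z:[112/3,42] -> hit [112/3,39], descend [4, 9]
      N4 x:[109/3,39] y:[38,44] z:[112/3,116/3] -> hit [38,116/3] leaf, test {P2(miss), P5(miss), P7@t=38}
      N9 x:[36,39] y:[15,23] z:[113/3,42] -> miss, prune

7 AABB tests over nodes [0, 3, 8, 6, 10, 4, 9]; 1 leaf entered; closest P7.

== RESULT ==
[0, 3, 8, 6, 10, 4, 9]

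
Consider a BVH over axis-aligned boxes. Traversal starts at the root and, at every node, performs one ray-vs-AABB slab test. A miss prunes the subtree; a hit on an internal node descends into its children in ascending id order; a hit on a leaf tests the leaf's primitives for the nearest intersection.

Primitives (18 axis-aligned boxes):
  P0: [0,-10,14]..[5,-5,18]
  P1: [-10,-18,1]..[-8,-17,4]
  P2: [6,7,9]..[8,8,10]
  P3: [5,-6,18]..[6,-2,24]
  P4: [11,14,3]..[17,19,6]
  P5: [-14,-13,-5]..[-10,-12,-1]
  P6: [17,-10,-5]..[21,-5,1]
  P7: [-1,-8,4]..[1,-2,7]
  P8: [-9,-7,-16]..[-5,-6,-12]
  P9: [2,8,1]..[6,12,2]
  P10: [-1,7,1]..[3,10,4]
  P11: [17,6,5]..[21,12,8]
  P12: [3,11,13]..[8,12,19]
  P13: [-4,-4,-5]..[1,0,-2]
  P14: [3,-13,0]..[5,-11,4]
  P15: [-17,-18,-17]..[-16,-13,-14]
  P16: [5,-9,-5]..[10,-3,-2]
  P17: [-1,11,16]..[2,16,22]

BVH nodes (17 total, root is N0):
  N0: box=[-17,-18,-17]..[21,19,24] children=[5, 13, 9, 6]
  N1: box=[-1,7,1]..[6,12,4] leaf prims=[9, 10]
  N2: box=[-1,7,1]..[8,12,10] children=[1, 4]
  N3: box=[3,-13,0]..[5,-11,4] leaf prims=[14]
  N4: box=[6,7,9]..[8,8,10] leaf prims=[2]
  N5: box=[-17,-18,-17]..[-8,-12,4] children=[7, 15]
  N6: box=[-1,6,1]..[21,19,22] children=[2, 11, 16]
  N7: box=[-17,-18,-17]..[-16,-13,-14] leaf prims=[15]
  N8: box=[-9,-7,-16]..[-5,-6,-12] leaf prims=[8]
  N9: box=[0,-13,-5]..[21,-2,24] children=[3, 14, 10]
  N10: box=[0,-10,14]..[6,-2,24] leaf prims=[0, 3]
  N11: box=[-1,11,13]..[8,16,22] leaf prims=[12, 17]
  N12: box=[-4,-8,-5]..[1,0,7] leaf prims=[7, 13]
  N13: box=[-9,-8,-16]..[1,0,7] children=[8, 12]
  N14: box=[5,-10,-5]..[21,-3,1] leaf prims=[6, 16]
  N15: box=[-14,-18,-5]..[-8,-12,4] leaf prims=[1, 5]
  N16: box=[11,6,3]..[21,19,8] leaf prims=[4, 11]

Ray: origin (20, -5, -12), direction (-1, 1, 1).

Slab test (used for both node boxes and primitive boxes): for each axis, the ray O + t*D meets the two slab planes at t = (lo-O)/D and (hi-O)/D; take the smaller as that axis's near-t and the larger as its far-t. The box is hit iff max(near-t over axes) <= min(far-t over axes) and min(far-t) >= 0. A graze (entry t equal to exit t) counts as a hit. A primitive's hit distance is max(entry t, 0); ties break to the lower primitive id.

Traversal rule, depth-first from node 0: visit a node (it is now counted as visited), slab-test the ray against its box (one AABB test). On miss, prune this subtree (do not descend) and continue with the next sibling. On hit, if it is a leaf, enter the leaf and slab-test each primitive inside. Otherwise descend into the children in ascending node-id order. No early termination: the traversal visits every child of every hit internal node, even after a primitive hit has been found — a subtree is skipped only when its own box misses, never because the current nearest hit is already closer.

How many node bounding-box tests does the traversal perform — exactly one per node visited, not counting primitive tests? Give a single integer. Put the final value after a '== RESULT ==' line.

Trace the traversal:
N0 x:[-1,37] y:[-13,24] z:[-5,36] -> hit [-1,24], descend [5, 6, 9, 13]
  N5 x:[28,37] y:[-13,-7] z:[-5,16] -> miss, prune
  N6 x:[-1,21] y:[11,24] z:[13,34] -> hit [13,21], descend [2, 11, 16]
    N2 x:[12,21] y:[12,17] z:[13,22] -> hit [13,17], descend [1, 4]
      N1 x:[14,21] y:[12,17] z:[13,16] -> hit [14,16] leaf, test {P9@t=14, P10(miss)}
      N4 x:[12,14] y:[12,13] z:[21,22] -> miss, prune
    N11 x:[12,21] y:[16,21] z:[25,34] -> miss, prune
    N16 x:[-1,9] y:[11,24] z:[15,20] -> miss, prune
  N9 x:[-1,20] y:[-8,3] z:[7,36] -> miss, prune
  N13 x:[19,29] y:[-3,5] z:[-4,19] -> miss, prune

10 AABB tests over nodes [0, 5, 6, 2, 1, 4, 11, 16, 9, 13]; 1 leaf entered; closest P9.

== RESULT ==
10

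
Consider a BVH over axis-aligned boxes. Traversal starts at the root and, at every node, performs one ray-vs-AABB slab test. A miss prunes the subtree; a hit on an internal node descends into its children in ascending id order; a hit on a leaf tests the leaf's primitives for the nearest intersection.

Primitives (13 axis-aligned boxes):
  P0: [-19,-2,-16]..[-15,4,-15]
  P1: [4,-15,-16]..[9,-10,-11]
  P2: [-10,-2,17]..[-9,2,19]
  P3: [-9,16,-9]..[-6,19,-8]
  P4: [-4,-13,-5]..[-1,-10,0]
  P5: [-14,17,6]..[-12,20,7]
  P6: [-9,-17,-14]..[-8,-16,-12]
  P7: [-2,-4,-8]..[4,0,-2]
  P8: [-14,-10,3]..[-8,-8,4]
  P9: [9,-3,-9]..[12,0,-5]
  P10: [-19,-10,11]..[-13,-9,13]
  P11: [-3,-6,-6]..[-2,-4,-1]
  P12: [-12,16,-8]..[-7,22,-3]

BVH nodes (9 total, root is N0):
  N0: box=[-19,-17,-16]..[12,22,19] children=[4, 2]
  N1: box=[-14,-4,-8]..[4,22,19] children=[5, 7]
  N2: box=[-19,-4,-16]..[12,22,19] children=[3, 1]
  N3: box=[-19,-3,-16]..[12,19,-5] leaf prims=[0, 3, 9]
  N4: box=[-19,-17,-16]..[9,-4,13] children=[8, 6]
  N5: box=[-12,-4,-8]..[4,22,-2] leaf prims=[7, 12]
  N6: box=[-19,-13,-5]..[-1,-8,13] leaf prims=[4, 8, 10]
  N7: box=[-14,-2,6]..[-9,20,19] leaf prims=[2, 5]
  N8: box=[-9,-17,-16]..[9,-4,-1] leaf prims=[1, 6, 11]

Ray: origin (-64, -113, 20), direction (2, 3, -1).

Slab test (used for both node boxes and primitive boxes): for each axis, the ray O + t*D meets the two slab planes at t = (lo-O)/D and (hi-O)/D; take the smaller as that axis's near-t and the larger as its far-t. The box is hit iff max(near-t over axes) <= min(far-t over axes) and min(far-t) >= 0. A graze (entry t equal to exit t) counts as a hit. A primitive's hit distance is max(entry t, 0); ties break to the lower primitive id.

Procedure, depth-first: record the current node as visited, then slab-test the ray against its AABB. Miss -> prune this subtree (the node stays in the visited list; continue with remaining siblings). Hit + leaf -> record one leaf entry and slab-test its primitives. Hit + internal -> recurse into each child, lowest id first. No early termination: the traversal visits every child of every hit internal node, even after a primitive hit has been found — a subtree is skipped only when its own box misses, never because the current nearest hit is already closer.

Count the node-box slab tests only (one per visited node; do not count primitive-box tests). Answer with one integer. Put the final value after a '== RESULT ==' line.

Trace the traversal:
N0 x:[45/2,38] y:[32,45] z:[1,36] -> hit [32,36], descend [2, 4]
  N2 x:[45/2,38] y:[109/3,45] z:[1,36] -> miss, prune
  N4 x:[45/2,73/2] y:[32,109/3] z:[7,36] -> hit [32,36], descend [6, 8]
    N6 x:[45/2,63/2] y:[100/3,35] z:[7,25] -> miss, prune
    N8 x:[55/2,73/2] y:[32,109/3] z:[21,36] -> hit [32,36] leaf, test {P1@t=34, P6(miss), P11(miss)}

5 AABB tests over nodes [0, 2, 4, 6, 8]; 1 leaf entered; closest P1.

== RESULT ==
5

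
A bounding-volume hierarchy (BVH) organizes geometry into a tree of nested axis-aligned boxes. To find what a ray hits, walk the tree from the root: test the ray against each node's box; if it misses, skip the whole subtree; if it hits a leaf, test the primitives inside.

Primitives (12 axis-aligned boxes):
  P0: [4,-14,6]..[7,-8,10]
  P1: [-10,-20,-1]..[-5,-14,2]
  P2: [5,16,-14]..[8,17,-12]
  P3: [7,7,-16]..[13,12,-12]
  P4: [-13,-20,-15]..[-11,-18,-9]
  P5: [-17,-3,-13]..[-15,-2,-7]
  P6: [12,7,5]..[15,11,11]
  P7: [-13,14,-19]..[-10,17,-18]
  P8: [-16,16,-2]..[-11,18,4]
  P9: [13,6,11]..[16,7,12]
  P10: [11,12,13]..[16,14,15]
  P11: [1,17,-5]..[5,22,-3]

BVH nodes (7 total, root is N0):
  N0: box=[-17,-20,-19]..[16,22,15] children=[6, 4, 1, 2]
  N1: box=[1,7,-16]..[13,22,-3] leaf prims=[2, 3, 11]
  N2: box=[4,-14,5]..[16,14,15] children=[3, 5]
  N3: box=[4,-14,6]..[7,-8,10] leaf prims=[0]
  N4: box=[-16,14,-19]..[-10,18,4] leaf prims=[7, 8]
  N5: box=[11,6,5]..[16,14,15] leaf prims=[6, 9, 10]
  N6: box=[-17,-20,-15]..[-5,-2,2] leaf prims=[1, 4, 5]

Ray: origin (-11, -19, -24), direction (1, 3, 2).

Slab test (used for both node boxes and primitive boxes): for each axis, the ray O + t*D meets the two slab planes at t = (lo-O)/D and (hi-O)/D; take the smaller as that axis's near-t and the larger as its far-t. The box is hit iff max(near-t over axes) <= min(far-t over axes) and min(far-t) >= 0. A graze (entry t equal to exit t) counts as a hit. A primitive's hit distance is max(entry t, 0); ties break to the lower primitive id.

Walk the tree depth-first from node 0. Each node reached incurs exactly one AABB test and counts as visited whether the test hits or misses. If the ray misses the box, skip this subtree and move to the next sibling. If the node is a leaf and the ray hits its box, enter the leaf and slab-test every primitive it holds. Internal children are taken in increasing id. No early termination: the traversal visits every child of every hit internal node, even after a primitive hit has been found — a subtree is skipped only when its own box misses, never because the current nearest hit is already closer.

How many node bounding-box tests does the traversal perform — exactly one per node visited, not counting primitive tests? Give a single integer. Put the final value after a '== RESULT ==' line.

Traverse from the root:
N0 x:[-6,27] y:[-1/3,41/3] z:[5/2,39/2] -> hit [5/2,41/3], descend [1, 2, 4, 6]
  N1 x:[12,24] y:[26/3,41/3] z:[4,21/2] -> miss, prune
  N2 x:[15,27] y:[5/3,11] z:[29/2,39/2] -> miss, prune
  N4 x:[-5,1] y:[11,37/3] z:[5/2,14] -> miss, prune
  N6 x:[-6,6] y:[-1/3,17/3] z:[9/2,13] -> hit [9/2,17/3] leaf, test {P1(miss), P4(miss), P5(miss)}

Summary -> nodes [0, 1, 2, 4, 6]; box-tests=5; leaf-entries=1; first=miss

== RESULT ==
5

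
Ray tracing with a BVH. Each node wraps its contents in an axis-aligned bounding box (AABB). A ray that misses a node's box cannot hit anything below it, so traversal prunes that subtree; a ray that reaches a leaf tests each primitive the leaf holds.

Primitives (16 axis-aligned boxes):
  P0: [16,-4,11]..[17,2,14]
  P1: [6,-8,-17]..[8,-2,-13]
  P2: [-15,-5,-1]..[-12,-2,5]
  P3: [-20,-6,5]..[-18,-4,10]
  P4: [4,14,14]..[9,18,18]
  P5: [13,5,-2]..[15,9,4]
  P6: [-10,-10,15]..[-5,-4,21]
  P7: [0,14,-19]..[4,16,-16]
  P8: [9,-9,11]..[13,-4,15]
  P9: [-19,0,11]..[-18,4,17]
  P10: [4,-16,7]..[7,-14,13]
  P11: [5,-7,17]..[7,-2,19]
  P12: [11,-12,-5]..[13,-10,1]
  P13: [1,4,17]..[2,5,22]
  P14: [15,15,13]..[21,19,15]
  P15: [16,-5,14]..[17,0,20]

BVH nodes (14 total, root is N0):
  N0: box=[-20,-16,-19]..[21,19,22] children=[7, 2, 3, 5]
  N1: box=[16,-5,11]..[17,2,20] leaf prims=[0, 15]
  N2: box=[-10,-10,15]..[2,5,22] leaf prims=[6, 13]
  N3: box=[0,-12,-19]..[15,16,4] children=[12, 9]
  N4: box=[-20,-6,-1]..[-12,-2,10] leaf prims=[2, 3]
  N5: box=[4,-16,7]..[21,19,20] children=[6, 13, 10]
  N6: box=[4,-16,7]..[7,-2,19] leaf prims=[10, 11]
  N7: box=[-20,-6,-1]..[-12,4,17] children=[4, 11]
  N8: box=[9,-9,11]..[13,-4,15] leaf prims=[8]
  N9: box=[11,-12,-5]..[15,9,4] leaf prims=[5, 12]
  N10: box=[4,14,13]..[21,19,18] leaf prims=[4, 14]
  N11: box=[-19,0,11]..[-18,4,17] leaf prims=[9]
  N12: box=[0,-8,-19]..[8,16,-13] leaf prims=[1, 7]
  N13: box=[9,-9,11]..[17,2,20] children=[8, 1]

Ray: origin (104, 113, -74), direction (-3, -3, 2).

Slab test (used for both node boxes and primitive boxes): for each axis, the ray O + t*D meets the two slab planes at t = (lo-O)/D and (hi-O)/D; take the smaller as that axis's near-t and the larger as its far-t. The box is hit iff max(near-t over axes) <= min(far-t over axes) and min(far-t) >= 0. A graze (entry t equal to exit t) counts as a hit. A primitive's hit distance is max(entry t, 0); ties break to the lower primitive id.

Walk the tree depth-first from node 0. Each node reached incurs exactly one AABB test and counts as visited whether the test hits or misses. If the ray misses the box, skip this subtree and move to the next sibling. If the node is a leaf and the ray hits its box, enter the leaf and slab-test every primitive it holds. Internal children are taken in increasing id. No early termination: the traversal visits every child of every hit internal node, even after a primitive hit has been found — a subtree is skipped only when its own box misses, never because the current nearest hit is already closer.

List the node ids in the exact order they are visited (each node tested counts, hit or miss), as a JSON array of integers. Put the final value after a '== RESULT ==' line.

Walk:
N0 x:[83/3,124/3] y:[94/3,43] z:[55/2,48] -> hit [94/3,124/3], descend [2, 3, 5, 7]
  N2 x:[34,38] y:[36,41] z:[89/2,48] -> miss, prune
  N3 x:[89/3,104/3] y:[97/3,125/3] z:[55/2,39] -> hit [97/3,104/3], descend [9, 12]
    N9 x:[89/3,31] y:[104/3,125/3] z:[69/2,39] -> miss, prune
    N12 x:[32,104/3] y:[97/3,121/3] z:[55/2,61/2] -> miss, prune
  N5 x:[83/3,100/3] y:[94/3,43] z:[81/2,47] -> miss, prune
  N7 x:[116/3,124/3] y:[109/3,119/3] z:[73/2,91/2] -> hit [116/3,119/3], descend [4, 11]
    N4 x:[116/3,124/3] y:[115/3,119/3] z:[73/2,42] -> hit [116/3,119/3] leaf, test {P2@t=116/3, P3(miss)}
    N11 x:[122/3,41] y:[109/3,113/3] z:[85/2,91/2] -> miss, prune

order=[0, 2, 3, 9, 12, 5, 7, 4, 11]  |boxes|=9  |leaves|=1  hit=P2

== RESULT ==
[0, 2, 3, 9, 12, 5, 7, 4, 11]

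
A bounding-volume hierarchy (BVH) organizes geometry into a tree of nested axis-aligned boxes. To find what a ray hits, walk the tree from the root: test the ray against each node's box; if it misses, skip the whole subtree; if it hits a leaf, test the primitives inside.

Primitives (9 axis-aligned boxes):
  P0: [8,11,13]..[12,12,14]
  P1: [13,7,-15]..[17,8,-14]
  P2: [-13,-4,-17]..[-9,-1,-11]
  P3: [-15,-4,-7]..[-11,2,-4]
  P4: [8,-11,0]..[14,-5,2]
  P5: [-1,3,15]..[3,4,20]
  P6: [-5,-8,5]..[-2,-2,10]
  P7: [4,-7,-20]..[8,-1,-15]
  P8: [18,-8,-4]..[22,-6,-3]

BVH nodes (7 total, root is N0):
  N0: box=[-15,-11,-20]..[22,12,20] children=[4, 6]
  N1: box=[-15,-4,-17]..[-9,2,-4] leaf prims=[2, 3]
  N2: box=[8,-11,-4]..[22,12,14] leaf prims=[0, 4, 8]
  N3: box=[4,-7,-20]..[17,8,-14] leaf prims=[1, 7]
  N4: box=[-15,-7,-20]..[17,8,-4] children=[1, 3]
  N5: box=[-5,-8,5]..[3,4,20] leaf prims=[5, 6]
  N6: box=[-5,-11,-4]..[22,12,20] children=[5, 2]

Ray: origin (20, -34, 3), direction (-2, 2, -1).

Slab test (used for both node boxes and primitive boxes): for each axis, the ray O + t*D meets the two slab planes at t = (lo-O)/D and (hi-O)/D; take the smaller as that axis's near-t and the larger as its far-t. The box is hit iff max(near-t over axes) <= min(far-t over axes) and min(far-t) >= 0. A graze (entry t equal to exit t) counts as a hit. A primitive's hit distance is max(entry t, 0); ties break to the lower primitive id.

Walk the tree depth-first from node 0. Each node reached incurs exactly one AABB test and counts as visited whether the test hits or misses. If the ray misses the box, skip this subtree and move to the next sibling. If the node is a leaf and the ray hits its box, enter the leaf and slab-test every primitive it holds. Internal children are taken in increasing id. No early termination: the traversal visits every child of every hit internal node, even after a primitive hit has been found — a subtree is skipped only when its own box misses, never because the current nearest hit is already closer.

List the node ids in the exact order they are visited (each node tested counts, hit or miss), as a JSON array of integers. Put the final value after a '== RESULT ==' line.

Traverse from the root:
N0 x:[-1,35/2] y:[23/2,23] z:[-17,23] -> hit [23/2,35/2], descend [4, 6]
  N4 x:[3/2,35/2] y:[27/2,21] z:[7,23] -> hit [27/2,35/2], descend [1, 3]
    N1 x:[29/2,35/2] y:[15,18] z:[7,20] -> hit [15,35/2] leaf, test {P2@t=15, P3(miss)}
    N3 x:[3/2,8] y:[27/2,21] z:[17,23] -> miss, prune
  N6 x:[-1,25/2] y:[23/2,23] z:[-17,7] -> miss, prune

order=[0, 4, 1, 3, 6]  |boxes|=5  |leaves|=1  hit=P2

== RESULT ==
[0, 4, 1, 3, 6]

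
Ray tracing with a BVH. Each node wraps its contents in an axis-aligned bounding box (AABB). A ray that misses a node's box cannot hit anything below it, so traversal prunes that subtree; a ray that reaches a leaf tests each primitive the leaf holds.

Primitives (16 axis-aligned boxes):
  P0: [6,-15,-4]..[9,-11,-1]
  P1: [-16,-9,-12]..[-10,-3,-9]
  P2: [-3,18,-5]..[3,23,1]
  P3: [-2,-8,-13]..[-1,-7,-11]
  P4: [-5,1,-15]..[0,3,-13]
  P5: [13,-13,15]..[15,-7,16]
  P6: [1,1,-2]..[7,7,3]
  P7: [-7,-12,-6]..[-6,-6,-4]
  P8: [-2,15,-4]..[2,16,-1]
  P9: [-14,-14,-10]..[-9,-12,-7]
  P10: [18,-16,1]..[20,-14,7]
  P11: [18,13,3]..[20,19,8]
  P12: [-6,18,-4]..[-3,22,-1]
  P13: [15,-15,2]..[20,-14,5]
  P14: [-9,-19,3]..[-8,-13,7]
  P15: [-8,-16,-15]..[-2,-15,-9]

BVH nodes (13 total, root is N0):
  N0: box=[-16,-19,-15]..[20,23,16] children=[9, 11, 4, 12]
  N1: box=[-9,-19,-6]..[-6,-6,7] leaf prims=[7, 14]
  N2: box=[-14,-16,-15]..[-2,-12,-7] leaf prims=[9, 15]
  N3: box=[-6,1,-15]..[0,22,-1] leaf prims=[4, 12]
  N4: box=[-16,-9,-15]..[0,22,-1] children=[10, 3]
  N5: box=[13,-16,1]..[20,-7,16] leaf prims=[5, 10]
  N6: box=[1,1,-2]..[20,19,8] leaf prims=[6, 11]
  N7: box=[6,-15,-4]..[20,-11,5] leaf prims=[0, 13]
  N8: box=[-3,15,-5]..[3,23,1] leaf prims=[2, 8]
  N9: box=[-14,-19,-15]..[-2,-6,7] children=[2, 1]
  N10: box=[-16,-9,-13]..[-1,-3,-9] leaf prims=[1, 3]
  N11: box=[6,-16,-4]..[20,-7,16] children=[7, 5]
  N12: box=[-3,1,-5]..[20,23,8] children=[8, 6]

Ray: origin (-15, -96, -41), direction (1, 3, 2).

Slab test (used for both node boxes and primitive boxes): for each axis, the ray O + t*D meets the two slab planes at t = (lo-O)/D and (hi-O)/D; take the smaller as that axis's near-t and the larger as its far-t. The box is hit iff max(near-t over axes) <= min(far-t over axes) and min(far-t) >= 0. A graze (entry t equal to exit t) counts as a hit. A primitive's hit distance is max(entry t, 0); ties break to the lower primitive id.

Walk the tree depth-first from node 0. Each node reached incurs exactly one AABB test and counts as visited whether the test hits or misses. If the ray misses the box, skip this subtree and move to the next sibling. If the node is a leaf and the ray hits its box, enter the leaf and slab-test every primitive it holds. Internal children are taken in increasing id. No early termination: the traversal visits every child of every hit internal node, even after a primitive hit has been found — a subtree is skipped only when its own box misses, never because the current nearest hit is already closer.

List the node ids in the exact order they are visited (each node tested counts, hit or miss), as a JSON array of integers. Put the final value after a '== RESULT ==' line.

Walk:
N0 x:[-1,35] y:[77/3,119/3] z:[13,57/2] -> hit [77/3,57/2], descend [4, 9, 11, 12]
  N4 x:[-1,15] y:[29,118/3] z:[13,20] -> miss, prune
  N9 x:[1,13] y:[77/3,30] z:[13,24] -> miss, prune
  N11 x:[21,35] y:[80/3,89/3] z:[37/2,57/2] -> hit [80/3,57/2], descend [5, 7]
    N5 x:[28,35] y:[80/3,89/3] z:[21,57/2] -> hit [28,57/2] leaf, test {P5@t=28, P10(miss)}
    N7 x:[21,35] y:[27,85/3] z:[37/2,23] -> miss, prune
  N12 x:[12,35] y:[97/3,119/3] z:[18,49/2] -> miss, prune

Visited [0, 4, 9, 11, 5, 7, 12]. Tests: 7 box, 1 leaf. Nearest: P5.

== RESULT ==
[0, 4, 9, 11, 5, 7, 12]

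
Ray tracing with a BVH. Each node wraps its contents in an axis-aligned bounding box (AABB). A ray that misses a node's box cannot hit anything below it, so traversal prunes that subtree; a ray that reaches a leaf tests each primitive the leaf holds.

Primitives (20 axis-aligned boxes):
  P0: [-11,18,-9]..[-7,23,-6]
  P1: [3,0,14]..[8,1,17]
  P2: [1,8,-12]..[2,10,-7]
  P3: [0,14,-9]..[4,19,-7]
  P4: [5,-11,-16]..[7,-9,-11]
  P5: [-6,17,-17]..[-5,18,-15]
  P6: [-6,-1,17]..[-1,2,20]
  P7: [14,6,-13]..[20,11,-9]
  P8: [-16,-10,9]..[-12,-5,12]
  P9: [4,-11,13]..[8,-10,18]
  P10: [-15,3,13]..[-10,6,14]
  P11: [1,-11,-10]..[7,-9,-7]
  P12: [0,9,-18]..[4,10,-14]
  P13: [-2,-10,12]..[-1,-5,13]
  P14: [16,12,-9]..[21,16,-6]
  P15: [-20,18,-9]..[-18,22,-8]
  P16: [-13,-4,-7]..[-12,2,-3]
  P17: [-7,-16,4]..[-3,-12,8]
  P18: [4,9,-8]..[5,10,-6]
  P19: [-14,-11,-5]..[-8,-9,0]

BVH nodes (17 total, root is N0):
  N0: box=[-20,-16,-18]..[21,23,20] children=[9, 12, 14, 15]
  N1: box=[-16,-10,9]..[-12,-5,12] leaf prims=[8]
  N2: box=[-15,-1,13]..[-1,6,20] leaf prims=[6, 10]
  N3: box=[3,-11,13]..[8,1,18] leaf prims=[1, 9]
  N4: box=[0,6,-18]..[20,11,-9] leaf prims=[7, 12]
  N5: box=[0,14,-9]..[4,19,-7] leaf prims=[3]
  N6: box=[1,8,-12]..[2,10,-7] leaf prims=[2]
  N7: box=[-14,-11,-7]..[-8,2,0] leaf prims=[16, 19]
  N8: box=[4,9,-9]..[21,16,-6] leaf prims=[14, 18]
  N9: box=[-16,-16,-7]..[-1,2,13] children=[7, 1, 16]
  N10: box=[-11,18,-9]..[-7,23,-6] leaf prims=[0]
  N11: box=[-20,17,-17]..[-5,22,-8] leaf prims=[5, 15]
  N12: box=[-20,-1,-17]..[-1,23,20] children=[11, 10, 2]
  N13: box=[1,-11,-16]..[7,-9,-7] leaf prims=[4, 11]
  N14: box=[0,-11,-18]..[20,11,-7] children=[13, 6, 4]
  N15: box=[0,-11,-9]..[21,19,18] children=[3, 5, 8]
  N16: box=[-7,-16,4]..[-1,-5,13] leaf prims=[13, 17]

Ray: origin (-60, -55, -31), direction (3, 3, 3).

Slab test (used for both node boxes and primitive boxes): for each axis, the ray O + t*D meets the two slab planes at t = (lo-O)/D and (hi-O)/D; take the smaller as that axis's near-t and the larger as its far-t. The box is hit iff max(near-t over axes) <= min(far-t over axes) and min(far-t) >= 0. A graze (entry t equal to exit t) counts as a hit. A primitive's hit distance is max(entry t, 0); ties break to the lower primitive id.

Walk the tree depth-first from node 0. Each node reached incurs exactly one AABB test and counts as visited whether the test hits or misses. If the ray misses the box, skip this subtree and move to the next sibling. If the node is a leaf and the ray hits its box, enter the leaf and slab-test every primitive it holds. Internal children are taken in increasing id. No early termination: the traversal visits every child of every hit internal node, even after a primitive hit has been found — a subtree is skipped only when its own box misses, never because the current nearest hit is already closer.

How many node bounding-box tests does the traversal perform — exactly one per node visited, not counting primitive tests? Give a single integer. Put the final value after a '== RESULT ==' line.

Trace the traversal:
N0 x:[40/3,27] y:[13,26] z:[13/3,17] -> hit [40/3,17], descend [9, 12, 14, 15]
  N9 x:[44/3,59/3] y:[13,19] z:[8,44/3] -> hit [44/3,44/3], descend [1, 7, 16]
    N1 x:[44/3,16] y:[15,50/3] z:[40/3,43/3] -> miss, prune
    N7 x:[46/3,52/3] y:[44/3,19] z:[8,31/3] -> miss, prune
    N16 x:[53/3,59/3] y:[13,50/3] z:[35/3,44/3] -> miss, prune
  N12 x:[40/3,59/3] y:[18,26] z:[14/3,17] -> miss, prune
  N14 x:[20,80/3] y:[44/3,22] z:[13/3,8] -> miss, prune
  N15 x:[20,27] y:[44/3,74/3] z:[22/3,49/3] -> miss, prune

Visited [0, 9, 1, 7, 16, 12, 14, 15]. Tests: 8 box, 0 leaf. Nearest: miss.

== RESULT ==
8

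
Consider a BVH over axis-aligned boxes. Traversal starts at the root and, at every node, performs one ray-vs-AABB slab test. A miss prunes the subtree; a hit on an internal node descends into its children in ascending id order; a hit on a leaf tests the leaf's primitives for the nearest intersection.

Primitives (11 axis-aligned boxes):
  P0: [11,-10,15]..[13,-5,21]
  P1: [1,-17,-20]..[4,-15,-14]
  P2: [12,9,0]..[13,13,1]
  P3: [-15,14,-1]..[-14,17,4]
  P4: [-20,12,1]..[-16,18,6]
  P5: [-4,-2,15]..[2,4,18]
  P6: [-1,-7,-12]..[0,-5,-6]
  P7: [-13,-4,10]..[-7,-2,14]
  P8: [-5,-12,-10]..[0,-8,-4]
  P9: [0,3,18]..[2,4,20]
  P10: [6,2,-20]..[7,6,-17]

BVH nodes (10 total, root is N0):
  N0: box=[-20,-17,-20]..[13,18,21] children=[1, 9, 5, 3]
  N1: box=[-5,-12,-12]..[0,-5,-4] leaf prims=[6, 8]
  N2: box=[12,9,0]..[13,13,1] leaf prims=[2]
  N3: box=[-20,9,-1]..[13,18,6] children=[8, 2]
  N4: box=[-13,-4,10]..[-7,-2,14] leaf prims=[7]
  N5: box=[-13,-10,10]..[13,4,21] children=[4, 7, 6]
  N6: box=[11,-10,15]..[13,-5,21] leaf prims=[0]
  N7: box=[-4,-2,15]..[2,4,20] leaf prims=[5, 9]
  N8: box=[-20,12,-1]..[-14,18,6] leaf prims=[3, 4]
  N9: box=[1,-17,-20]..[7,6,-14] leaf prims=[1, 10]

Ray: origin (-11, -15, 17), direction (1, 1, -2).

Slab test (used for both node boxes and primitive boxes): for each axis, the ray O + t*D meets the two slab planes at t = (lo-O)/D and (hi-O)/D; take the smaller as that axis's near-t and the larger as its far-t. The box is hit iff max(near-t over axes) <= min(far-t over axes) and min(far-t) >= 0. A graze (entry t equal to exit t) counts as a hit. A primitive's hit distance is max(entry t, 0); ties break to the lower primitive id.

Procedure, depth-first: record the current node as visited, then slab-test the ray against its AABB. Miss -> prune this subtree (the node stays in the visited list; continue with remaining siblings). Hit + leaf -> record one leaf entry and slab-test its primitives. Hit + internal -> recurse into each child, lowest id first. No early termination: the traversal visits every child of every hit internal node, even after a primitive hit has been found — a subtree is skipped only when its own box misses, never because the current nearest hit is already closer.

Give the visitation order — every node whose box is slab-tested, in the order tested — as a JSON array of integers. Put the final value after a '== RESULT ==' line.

Trace the traversal:
N0 x:[-9,24] y:[-2,33] z:[-2,37/2] -> hit [-2,37/2], descend [1, 3, 5, 9]
  N1 x:[6,11] y:[3,10] z:[21/2,29/2] -> miss, prune
  N3 x:[-9,24] y:[24,33] z:[11/2,9] -> miss, prune
  N5 x:[-2,24] y:[5,19] z:[-2,7/2] -> miss, prune
  N9 x:[12,18] y:[-2,21] z:[31/2,37/2] -> hit [31/2,18] leaf, test {P1(miss), P10@t=17}

5 AABB tests over nodes [0, 1, 3, 5, 9]; 1 leaf entered; closest P10.

== RESULT ==
[0, 1, 3, 5, 9]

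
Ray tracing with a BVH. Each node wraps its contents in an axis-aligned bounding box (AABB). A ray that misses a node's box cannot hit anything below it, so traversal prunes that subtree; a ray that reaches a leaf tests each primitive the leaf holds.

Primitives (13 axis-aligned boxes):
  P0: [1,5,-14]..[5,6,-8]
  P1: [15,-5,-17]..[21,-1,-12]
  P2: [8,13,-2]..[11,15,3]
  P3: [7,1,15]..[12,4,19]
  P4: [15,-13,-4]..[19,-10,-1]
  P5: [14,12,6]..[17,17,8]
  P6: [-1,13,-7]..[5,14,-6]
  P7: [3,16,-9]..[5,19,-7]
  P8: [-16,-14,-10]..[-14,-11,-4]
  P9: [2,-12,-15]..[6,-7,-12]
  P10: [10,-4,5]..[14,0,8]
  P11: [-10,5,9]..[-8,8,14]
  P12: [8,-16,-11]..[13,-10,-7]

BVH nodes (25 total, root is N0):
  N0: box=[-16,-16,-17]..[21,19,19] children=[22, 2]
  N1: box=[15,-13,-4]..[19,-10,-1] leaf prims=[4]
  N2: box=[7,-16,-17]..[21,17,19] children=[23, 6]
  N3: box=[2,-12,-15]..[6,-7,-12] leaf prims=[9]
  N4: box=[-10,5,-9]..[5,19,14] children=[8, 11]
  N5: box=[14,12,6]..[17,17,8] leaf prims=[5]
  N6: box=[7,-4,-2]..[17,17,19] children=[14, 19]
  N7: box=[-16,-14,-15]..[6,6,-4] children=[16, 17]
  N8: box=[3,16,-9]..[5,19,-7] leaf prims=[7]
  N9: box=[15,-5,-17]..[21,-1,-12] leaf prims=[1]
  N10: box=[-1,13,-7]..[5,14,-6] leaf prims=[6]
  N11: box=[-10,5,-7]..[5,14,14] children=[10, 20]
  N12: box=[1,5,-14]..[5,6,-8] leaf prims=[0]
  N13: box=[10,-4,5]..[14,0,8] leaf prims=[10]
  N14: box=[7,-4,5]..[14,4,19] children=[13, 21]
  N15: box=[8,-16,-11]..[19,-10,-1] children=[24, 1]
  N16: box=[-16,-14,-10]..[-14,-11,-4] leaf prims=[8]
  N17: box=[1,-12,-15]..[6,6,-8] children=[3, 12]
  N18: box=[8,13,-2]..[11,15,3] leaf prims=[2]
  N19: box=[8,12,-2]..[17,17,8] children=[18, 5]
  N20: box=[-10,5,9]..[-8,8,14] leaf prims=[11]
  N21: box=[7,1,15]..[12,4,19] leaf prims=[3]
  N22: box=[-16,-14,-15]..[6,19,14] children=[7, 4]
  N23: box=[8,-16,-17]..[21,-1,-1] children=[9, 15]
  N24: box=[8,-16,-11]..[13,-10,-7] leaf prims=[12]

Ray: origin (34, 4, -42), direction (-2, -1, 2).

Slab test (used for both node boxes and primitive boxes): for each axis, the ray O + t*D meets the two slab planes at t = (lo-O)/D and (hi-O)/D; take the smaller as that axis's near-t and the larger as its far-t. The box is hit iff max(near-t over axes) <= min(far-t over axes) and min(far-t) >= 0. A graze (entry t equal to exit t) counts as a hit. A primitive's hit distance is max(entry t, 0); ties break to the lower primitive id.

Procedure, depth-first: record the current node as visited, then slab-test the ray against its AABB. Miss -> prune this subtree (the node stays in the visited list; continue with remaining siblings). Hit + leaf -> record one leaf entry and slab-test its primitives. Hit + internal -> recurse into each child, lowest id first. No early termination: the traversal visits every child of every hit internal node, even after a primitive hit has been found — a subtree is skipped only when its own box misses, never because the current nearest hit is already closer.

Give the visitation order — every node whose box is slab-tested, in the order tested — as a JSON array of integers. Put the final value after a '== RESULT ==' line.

Traverse from the root:
N0 x:[13/2,25] y:[-15,20] z:[25/2,61/2] -> hit [25/2,20], descend [2, 22]
  N2 x:[13/2,27/2] y:[-13,20] z:[25/2,61/2] -> hit [25/2,27/2], descend [6, 23]
    N6 x:[17/2,27/2] y:[-13,8] z:[20,61/2] -> miss, prune
    N23 x:[13/2,13] y:[5,20] z:[25/2,41/2] -> hit [25/2,13], descend [9, 15]
      N9 x:[13/2,19/2] y:[5,9] z:[25/2,15] -> miss, prune
      N15 x:[15/2,13] y:[14,20] z:[31/2,41/2] -> miss, prune
  N22 x:[14,25] y:[-15,18] z:[27/2,28] -> hit [14,18], descend [4, 7]
    N4 x:[29/2,22] y:[-15,-1] z:[33/2,28] -> miss, prune
    N7 x:[14,25] y:[-2,18] z:[27/2,19] -> hit [14,18], descend [16, 17]
      N16 x:[24,25] y:[15,18] z:[16,19] -> miss, prune
      N17 x:[14,33/2] y:[-2,16] z:[27/2,17] -> hit [14,16], descend [3, 12]
        N3 x:[14,16] y:[11,16] z:[27/2,15] -> hit [14,15] leaf, test {P9@t=14}
        N12 x:[29/2,33/2] y:[-2,-1] z:[14,17] -> miss, prune

Visited [0, 2, 6, 23, 9, 15, 22, 4, 7, 16, 17, 3, 12]. Tests: 13 box, 1 leaf. Nearest: P9.

== RESULT ==
[0, 2, 6, 23, 9, 15, 22, 4, 7, 16, 17, 3, 12]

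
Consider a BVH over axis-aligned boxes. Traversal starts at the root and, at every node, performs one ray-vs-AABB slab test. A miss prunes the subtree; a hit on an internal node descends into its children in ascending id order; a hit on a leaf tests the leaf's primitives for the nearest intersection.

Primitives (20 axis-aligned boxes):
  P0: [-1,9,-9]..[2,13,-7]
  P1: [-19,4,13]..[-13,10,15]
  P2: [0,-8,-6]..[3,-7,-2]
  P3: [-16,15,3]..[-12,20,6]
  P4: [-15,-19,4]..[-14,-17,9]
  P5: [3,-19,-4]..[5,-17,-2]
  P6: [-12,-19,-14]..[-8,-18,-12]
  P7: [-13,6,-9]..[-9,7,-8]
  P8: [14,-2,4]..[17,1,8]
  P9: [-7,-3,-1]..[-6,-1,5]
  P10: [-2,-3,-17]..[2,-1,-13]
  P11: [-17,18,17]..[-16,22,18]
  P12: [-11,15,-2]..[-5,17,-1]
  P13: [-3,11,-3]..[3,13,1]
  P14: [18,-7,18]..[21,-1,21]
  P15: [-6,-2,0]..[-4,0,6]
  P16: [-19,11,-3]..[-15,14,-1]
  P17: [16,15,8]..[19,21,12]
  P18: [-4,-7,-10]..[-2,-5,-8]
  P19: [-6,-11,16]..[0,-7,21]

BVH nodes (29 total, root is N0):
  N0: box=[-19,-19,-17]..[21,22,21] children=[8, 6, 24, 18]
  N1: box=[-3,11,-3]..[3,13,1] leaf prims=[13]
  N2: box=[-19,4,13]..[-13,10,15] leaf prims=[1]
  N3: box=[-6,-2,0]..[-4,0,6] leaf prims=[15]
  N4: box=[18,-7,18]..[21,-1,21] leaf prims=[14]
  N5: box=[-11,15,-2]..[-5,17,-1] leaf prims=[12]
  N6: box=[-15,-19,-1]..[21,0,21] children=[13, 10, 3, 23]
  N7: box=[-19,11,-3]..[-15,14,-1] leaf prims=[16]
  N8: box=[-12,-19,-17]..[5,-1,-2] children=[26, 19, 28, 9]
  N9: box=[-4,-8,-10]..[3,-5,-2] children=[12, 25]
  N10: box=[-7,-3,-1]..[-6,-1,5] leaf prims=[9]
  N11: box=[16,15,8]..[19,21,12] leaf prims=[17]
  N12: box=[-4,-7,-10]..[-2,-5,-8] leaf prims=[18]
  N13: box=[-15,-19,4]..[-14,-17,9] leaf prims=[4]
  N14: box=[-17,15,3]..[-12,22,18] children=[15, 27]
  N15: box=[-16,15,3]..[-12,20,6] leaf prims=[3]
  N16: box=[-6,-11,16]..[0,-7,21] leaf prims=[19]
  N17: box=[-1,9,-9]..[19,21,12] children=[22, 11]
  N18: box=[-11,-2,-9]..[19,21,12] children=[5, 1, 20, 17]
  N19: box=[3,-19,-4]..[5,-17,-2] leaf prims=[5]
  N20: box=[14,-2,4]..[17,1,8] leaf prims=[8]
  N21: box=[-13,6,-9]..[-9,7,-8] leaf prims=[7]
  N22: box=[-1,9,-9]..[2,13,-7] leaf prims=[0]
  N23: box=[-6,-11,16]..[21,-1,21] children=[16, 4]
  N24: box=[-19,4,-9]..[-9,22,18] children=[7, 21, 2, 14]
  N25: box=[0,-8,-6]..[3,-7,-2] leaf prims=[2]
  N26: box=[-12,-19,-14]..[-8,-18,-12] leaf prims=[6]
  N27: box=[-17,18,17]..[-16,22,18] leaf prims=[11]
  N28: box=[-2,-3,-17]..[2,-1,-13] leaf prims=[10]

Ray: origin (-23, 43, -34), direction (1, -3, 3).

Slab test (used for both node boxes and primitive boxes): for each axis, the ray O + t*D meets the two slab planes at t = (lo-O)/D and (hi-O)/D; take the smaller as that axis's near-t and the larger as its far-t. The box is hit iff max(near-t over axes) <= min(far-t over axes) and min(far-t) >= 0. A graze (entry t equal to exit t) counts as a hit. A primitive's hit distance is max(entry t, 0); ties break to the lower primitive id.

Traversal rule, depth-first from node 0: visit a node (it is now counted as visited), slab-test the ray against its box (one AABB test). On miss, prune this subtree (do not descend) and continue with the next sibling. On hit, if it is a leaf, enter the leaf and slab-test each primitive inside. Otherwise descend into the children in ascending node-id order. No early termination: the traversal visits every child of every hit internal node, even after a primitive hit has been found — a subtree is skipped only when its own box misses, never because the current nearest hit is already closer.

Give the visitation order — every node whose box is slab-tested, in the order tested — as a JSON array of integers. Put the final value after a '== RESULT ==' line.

Trace the traversal:
N0 x:[4,44] y:[7,62/3] z:[17/3,55/3] -> hit [7,55/3], descend [6, 8, 18, 24]
  N6 x:[8,44] y:[43/3,62/3] z:[11,55/3] -> hit [43/3,55/3], descend [3, 10, 13, 23]
    N3 x:[17,19] y:[43/3,15] z:[34/3,40/3] -> miss, prune
    N10 x:[16,17] y:[44/3,46/3] z:[11,13] -> miss, prune
    N13 x:[8,9] y:[20,62/3] z:[38/3,43/3] -> miss, prune
    N23 x:[17,44] y:[44/3,18] z:[50/3,55/3] -> hit [17,18], descend [4, 16]
      N4 x:[41,44] y:[44/3,50/3] z:[52/3,55/3] -> miss, prune
      N16 x:[17,23] y:[50/3,18] z:[50/3,55/3] -> hit [17,18] leaf, test {P19@t=17}
  N8 x:[11,28] y:[44/3,62/3] z:[17/3,32/3] -> miss, prune
  N18 x:[12,42] y:[22/3,15] z:[25/3,46/3] -> hit [12,15], descend [1, 5, 17, 20]
    N1 x:[20,26] y:[10,32/3] z:[31/3,35/3] -> miss, prune
    N5 x:[12,18] y:[26/3,28/3] z:[32/3,11] -> miss, prune
    N17 x:[22,42] y:[22/3,34/3] z:[25/3,46/3] -> miss, prune
    N20 x:[37,40] y:[14,15] z:[38/3,14] -> miss, prune
  N24 x:[4,14] y:[7,13] z:[25/3,52/3] -> hit [25/3,13], descend [2, 7, 14, 21]
    N2 x:[4,10] y:[11,13] z:[47/3,49/3] -> miss, prune
    N7 x:[4,8] y:[29/3,32/3] z:[31/3,11] -> miss, prune
    N14 x:[6,11] y:[7,28/3] z:[37/3,52/3] -> miss, prune
    N21 x:[10,14] y:[12,37/3] z:[25/3,26/3] -> miss, prune

order=[0, 6, 3, 10, 13, 23, 4, 16, 8, 18, 1, 5, 17, 20, 24, 2, 7, 14, 21]  |boxes|=19  |leaves|=1  hit=P19

== RESULT ==
[0, 6, 3, 10, 13, 23, 4, 16, 8, 18, 1, 5, 17, 20, 24, 2, 7, 14, 21]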